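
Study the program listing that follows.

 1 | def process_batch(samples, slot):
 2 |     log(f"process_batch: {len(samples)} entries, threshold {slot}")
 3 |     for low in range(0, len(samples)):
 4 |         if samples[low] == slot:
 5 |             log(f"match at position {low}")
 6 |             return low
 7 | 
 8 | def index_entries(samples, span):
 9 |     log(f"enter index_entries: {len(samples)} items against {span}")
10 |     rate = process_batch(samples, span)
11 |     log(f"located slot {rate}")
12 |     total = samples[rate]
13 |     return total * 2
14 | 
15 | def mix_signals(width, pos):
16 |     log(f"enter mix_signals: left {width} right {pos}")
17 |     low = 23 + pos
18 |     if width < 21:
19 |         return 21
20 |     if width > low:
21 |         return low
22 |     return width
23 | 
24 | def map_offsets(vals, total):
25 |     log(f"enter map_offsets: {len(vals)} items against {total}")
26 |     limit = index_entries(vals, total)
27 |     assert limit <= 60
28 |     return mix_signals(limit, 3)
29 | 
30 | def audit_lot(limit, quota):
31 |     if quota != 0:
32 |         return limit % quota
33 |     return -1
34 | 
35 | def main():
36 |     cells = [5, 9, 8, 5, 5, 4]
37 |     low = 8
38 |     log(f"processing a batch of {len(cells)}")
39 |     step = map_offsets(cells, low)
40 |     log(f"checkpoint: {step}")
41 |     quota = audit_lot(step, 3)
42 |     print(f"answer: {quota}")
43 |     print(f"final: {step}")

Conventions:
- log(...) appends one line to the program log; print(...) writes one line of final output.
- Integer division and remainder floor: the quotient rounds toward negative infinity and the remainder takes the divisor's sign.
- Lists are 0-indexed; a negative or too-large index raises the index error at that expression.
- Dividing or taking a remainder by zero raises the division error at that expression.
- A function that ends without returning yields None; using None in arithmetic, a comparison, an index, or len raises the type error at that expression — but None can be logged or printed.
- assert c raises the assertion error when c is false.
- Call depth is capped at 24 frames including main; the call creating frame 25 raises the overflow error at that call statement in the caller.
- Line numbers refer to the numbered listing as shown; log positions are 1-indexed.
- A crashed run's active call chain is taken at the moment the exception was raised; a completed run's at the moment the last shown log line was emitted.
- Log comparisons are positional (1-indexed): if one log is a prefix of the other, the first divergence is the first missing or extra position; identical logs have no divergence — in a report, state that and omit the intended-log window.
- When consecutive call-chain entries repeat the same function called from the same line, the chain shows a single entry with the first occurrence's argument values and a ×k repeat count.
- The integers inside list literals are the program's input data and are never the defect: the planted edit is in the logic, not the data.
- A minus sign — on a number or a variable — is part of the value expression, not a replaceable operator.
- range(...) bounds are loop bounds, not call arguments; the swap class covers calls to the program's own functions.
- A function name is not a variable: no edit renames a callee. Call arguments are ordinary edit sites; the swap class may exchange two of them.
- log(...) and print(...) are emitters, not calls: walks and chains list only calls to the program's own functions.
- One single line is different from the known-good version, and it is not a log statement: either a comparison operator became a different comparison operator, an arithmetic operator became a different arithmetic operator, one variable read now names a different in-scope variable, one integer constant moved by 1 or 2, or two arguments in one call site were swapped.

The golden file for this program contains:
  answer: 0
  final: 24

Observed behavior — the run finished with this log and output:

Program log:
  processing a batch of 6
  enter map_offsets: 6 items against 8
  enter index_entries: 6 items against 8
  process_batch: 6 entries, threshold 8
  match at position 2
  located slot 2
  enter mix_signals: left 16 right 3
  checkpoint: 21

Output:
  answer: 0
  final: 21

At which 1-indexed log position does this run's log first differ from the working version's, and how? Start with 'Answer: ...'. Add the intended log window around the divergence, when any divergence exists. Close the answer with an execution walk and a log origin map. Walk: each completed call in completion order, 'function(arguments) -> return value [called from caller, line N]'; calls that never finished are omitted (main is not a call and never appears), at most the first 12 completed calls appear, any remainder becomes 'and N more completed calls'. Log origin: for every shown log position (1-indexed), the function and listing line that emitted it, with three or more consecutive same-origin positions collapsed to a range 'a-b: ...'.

Answer: position 7 — the shown line 'enter mix_signals: left 16 right 3' should read 'enter mix_signals: left 24 right 3'.
Intended log window:
  5: match at position 2
  6: located slot 2
  7: enter mix_signals: left 24 right 3
  8: checkpoint: 24
Execution walk:
  process_batch([5, 9, 8, 5, 5, 4], 8) -> 2  [called from index_entries, line 10]
  index_entries([5, 9, 8, 5, 5, 4], 8) -> 16  [called from map_offsets, line 26]
  mix_signals(16, 3) -> 21  [called from map_offsets, line 28]
  map_offsets([5, 9, 8, 5, 5, 4], 8) -> 21  [called from main, line 39]
  audit_lot(21, 3) -> 0  [called from main, line 41]
Origin of each log line:
  1 — main, line 38
  2 — map_offsets, line 25
  3 — index_entries, line 9
  4 — process_batch, line 2
  5 — process_batch, line 5
  6 — index_entries, line 11
  7 — mix_signals, line 16
  8 — main, line 40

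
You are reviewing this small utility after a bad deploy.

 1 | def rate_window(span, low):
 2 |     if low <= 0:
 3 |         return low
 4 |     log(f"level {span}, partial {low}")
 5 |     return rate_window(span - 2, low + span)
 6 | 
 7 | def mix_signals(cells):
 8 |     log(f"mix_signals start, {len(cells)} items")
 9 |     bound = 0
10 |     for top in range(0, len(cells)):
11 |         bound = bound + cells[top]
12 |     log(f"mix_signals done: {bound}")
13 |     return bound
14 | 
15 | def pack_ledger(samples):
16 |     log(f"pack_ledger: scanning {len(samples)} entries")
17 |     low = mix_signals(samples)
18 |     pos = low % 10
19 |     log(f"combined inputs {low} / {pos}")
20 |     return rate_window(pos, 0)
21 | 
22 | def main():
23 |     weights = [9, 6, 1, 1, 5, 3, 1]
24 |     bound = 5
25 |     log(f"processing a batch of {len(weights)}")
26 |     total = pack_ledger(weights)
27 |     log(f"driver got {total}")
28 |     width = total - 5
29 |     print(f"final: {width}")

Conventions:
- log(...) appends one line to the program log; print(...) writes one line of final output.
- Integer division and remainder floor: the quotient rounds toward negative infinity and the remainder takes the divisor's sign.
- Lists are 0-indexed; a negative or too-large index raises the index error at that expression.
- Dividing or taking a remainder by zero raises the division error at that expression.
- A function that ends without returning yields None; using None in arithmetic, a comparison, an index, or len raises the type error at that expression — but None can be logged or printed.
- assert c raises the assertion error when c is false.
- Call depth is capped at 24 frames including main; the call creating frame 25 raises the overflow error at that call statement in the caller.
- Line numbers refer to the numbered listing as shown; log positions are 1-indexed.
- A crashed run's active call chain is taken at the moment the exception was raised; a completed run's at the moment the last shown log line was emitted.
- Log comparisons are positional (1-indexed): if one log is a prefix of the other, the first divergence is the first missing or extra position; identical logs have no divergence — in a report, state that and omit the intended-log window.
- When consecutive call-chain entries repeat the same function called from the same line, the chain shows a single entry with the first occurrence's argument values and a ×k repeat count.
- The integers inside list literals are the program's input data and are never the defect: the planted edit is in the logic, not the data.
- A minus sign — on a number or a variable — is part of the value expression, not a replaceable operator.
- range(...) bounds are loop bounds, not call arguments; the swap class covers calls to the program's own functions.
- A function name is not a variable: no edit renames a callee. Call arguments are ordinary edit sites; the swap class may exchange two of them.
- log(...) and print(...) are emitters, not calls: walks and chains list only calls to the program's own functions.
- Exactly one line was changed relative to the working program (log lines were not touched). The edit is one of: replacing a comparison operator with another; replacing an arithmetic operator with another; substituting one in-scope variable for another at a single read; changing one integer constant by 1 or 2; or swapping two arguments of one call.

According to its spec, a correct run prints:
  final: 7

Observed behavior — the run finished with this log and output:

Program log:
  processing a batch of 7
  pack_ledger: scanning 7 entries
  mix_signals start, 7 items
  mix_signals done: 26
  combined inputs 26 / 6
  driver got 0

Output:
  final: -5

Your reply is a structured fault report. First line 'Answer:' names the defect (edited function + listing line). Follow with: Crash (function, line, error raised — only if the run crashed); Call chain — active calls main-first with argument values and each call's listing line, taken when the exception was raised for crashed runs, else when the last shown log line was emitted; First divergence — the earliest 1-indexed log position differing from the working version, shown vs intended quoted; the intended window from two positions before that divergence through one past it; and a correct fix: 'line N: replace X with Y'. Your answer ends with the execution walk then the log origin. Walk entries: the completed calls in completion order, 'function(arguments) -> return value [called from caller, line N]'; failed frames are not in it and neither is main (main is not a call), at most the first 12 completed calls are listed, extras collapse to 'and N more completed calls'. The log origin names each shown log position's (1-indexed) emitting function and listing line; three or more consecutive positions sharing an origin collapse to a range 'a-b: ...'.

Answer: the defect is in rate_window at line 2.
Key observation: Everything matches until log position 6, which reads 'driver got 0' in place of 'level 6, partial 0'.
Call chain: main.
First divergence: position 6 — the shown line 'driver got 0' should read 'level 6, partial 0'.
Intended log window:
  4: mix_signals done: 26
  5: combined inputs 26 / 6
  6: level 6, partial 0
  7: level 4, partial 6
Execution walk:
  mix_signals([9, 6, 1, 1, 5, 3, 1]) -> 26  [called from pack_ledger, line 17]
  rate_window(6, 0) -> 0  [called from pack_ledger, line 20]
  pack_ledger([9, 6, 1, 1, 5, 3, 1]) -> 0  [called from main, line 26]
Origin of each log line:
  1: logged in main at line 25
  2: logged in pack_ledger at line 16
  3: logged in mix_signals at line 8
  4: logged in mix_signals at line 12
  5: logged in pack_ledger at line 19
  6: logged in main at line 27
A correct fix: line 2: replace `low` with `span`.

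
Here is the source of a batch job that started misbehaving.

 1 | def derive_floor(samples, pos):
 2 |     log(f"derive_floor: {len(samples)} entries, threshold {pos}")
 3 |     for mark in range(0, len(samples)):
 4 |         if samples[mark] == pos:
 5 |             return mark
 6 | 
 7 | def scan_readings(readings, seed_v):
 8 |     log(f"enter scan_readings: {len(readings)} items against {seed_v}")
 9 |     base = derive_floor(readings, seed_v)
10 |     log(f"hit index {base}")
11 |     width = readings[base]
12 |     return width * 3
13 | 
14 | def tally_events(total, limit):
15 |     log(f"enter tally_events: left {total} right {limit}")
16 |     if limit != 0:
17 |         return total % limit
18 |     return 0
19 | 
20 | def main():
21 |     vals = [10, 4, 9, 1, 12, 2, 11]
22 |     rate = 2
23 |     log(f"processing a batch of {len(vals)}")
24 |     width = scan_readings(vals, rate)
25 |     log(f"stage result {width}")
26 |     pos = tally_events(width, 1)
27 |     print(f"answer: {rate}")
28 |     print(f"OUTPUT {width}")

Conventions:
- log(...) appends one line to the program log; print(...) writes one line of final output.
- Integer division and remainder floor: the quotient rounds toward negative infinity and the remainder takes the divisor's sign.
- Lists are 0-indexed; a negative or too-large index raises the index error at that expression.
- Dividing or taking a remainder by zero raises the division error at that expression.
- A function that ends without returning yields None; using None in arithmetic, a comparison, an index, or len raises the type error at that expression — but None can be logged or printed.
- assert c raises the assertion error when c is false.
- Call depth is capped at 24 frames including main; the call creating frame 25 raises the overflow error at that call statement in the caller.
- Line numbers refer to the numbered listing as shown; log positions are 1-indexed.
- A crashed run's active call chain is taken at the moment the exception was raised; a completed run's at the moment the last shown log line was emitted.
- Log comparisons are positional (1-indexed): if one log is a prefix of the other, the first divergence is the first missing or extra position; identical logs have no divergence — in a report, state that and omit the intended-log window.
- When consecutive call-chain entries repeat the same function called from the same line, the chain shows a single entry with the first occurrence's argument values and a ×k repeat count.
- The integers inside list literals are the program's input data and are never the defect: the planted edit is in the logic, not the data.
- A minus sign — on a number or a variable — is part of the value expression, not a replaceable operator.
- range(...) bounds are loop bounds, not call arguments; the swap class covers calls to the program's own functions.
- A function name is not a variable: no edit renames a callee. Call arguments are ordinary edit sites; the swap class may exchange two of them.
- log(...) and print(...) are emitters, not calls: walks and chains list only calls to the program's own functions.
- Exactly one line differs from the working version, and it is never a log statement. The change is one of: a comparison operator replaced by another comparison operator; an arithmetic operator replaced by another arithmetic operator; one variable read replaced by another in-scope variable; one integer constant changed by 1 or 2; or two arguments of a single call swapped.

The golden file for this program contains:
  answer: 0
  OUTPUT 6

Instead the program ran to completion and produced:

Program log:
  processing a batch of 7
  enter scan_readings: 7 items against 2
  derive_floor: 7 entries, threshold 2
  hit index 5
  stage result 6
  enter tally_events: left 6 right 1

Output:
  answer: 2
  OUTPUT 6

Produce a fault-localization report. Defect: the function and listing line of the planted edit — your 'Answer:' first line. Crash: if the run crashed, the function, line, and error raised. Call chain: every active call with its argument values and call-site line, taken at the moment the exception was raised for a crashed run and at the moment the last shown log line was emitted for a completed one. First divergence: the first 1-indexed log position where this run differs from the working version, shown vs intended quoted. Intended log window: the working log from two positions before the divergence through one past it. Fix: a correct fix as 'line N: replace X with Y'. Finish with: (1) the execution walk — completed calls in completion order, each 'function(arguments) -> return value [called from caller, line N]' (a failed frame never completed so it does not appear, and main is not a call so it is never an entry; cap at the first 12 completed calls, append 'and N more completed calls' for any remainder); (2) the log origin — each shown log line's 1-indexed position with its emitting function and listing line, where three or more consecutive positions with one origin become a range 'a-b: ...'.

Answer: the defect is in main at line 27.
Key fact: Every logged value matches the working version; the printed result is what differs.
Call chain: main -> tally_events(6, 1) (called at line 26).
First divergence: none — the logs agree in full.
Execution walk:
  derive_floor([10, 4, 9, 1, 12, 2, 11], 2) -> 5  [called from scan_readings, line 9]
  scan_readings([10, 4, 9, 1, 12, 2, 11], 2) -> 6  [called from main, line 24]
  tally_events(6, 1) -> 0  [called from main, line 26]
Log origins:
  1: emitted by main (line 23)
  2: emitted by scan_readings (line 8)
  3: emitted by derive_floor (line 2)
  4: emitted by scan_readings (line 10)
  5: emitted by main (line 25)
  6: emitted by tally_events (line 15)
A correct fix: line 27: replace `rate` with `pos`.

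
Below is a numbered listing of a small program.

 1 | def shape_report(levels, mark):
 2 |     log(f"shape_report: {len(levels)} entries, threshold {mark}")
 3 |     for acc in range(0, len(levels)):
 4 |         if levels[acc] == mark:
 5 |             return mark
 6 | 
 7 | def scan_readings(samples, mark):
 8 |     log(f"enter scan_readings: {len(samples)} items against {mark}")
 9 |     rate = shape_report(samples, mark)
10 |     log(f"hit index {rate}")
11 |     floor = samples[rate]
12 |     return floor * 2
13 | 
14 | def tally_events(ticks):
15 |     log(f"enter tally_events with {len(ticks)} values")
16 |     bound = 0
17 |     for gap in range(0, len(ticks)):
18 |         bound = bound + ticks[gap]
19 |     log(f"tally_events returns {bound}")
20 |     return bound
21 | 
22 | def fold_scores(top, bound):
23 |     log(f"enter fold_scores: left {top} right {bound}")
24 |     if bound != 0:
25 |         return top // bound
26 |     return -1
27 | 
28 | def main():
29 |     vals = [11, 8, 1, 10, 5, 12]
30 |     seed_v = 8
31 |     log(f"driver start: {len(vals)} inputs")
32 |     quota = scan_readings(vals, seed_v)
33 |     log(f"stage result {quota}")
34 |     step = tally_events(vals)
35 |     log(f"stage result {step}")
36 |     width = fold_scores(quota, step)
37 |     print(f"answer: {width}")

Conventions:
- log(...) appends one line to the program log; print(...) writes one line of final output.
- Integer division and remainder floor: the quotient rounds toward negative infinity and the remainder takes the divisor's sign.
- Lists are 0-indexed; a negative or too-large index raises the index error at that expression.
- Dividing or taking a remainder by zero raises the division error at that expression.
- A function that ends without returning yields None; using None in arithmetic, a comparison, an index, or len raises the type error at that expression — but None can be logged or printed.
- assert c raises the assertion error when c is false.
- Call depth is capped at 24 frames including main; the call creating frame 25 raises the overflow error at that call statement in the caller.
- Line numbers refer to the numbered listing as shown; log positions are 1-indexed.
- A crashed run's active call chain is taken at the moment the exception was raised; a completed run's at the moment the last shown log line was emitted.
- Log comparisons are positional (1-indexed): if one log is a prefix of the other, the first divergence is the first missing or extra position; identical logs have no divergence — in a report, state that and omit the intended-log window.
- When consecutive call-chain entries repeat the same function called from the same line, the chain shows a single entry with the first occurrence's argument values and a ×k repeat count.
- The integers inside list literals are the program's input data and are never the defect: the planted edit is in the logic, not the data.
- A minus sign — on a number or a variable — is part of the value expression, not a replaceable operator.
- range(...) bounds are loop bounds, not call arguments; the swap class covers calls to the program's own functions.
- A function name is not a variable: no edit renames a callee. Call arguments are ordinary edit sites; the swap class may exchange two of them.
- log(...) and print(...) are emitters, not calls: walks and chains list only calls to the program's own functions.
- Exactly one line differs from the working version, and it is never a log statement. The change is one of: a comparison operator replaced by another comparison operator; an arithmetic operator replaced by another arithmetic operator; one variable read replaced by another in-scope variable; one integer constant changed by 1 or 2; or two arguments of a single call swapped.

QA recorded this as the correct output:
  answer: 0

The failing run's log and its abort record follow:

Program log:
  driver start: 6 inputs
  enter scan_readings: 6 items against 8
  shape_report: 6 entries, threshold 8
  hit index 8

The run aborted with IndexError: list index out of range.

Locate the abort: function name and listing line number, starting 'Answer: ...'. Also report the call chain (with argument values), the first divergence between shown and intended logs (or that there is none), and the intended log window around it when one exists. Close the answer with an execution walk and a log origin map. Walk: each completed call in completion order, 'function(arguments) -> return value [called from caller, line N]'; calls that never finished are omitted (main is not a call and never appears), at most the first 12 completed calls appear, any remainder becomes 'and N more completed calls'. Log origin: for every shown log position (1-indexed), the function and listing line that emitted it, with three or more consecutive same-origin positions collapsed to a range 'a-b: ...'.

Answer: the error was raised in scan_readings, line 11.
Key fact: Everything matches until log position 4, which reads 'hit index 8' in place of 'hit index 1'.
Call chain: main -> scan_readings([11, 8, 1, 10, 5, 12], 8) (called at line 32).
First divergence: at position 4 the run shows 'hit index 8' where the working version logs 'hit index 1'.
Intended log window:
  2: enter scan_readings: 6 items against 8
  3: shape_report: 6 entries, threshold 8
  4: hit index 1
  5: stage result 16
Execution walk:
  shape_report([11, 8, 1, 10, 5, 12], 8) -> 8  [called from scan_readings, line 9]
Origin of each log line:
  1: from main, line 31
  2: from scan_readings, line 8
  3: from shape_report, line 2
  4: from scan_readings, line 10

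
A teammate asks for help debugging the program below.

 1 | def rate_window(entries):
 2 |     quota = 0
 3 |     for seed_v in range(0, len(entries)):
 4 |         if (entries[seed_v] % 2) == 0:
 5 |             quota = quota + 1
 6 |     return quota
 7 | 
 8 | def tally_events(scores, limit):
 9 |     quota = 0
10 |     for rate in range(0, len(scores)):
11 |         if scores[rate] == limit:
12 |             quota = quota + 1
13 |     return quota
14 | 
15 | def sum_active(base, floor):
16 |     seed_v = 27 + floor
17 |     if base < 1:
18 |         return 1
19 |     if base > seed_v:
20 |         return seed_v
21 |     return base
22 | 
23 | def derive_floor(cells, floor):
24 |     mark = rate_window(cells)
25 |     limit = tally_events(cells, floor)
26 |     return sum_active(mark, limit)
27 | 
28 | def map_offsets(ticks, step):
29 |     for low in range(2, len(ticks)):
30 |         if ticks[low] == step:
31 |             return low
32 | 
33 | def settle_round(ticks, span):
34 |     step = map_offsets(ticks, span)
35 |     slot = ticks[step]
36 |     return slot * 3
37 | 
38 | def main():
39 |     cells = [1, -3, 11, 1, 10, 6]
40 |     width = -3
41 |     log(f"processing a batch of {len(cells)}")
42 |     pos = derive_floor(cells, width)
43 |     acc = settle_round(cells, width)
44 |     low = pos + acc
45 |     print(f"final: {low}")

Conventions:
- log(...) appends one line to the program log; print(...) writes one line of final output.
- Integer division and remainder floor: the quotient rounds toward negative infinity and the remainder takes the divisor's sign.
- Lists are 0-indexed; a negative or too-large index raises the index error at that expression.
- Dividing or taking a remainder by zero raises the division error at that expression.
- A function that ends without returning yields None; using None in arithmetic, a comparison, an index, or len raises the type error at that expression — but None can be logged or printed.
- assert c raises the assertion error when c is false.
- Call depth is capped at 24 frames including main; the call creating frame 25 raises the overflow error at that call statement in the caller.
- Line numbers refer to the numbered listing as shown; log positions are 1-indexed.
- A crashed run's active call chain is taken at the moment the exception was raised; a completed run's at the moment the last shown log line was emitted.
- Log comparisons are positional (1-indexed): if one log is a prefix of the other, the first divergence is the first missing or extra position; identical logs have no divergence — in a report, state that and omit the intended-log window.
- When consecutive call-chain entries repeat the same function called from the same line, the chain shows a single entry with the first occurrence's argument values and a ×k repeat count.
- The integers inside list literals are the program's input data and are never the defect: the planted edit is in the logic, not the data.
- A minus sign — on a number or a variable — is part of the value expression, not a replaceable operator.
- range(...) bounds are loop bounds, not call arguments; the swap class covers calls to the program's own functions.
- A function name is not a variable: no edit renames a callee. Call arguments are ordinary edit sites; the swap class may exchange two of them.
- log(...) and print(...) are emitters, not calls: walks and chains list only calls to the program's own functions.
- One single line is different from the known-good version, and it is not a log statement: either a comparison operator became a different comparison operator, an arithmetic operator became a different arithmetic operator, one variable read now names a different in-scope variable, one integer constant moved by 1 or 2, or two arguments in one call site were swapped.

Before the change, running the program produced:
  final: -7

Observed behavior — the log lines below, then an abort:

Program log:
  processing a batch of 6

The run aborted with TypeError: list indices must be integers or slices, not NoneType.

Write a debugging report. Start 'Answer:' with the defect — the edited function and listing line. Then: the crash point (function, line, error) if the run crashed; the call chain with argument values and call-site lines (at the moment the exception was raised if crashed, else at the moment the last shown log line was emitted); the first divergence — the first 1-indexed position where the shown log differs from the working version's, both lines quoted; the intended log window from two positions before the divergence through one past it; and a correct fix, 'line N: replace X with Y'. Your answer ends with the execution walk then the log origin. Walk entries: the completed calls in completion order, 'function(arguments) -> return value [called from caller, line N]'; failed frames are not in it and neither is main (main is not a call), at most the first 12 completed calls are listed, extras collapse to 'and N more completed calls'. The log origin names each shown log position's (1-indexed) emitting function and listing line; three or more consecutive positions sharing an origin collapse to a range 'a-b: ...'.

Answer: the defect is in map_offsets at line 29.
Key observation: The logs agree in full; the defect surfaces as the crash itself.
Crash: settle_round, line 35, TypeError.
Call chain: main -> settle_round([1, -3, 11, 1, 10, 6], -3) (called at line 43).
First divergence: there is none — every log position agrees.
Execution walk:
  rate_window([1, -3, 11, 1, 10, 6]) -> 2  [called from derive_floor, line 24]
  tally_events([1, -3, 11, 1, 10, 6], -3) -> 1  [called from derive_floor, line 25]
  sum_active(2, 1) -> 2  [called from derive_floor, line 26]
  derive_floor([1, -3, 11, 1, 10, 6], -3) -> 2  [called from main, line 42]
  map_offsets([1, -3, 11, 1, 10, 6], -3) -> None  [called from settle_round, line 34]
Log line origins:
  1 — main, line 41
A correct fix: line 29: replace `2` with `0`.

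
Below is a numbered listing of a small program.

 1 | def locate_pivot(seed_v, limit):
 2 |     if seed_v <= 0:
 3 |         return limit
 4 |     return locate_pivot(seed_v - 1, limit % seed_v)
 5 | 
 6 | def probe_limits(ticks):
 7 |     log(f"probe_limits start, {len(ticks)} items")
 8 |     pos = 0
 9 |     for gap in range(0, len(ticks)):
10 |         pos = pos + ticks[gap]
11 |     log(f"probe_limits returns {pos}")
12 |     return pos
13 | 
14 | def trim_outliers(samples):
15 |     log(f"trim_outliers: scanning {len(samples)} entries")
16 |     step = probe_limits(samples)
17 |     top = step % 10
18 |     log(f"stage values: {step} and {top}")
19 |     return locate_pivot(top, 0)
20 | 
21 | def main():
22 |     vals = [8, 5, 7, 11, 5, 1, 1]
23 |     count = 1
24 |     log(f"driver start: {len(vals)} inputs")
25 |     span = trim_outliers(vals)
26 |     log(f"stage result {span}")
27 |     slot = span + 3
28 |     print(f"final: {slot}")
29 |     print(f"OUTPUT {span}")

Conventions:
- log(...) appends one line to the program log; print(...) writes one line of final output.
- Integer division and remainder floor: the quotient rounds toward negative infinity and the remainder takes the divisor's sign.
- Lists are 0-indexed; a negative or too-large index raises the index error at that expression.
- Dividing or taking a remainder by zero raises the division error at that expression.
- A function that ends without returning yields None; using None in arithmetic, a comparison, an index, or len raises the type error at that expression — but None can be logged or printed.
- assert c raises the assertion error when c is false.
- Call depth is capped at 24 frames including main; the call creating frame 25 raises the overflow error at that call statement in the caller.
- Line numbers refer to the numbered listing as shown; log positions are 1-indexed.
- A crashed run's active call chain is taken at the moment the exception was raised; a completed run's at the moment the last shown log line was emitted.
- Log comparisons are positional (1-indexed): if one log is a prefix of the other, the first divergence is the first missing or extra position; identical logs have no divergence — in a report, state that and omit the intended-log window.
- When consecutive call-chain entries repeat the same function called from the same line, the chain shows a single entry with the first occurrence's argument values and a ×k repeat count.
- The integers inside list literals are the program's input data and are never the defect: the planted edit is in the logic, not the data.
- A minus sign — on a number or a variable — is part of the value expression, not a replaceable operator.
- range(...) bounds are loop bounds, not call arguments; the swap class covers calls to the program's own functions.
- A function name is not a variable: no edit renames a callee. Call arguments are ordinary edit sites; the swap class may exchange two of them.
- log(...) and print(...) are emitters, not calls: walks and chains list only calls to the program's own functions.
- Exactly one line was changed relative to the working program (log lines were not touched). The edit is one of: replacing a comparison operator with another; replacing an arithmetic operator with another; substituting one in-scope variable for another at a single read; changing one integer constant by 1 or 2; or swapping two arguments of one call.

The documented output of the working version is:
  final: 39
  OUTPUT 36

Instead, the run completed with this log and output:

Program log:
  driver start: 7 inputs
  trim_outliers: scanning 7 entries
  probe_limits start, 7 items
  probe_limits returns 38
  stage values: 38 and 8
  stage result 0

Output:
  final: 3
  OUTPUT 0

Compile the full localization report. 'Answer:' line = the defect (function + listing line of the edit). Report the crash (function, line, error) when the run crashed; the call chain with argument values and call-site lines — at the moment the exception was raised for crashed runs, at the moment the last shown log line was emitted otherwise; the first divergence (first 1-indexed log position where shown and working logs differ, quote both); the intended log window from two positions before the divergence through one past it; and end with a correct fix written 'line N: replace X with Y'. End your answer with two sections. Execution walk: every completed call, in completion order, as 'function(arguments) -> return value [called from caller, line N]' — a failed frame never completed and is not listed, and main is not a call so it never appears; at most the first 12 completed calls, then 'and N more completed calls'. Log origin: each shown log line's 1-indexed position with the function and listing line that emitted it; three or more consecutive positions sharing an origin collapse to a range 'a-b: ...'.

Answer: the defect is in locate_pivot at line 4.
The tell: Everything matches until log position 6, which reads 'stage result 0' in place of 'stage result 36'.
Call chain: main.
First divergence: position 6 — the shown line 'stage result 0' should read 'stage result 36'.
Intended log window:
  4: probe_limits returns 38
  5: stage values: 38 and 8
  6: stage result 36
Execution walk:
  probe_limits([8, 5, 7, 11, 5, 1, 1]) -> 38  [called from trim_outliers, line 16]
  locate_pivot(0, 0) -> 0  [called from locate_pivot, line 4]
  locate_pivot(1, 0) -> 0  [called from locate_pivot, line 4]
  locate_pivot(2, 0) -> 0  [called from locate_pivot, line 4]
  locate_pivot(3, 0) -> 0  [called from locate_pivot, line 4]
  locate_pivot(4, 0) -> 0  [called from locate_pivot, line 4]
  locate_pivot(5, 0) -> 0  [called from locate_pivot, line 4]
  locate_pivot(6, 0) -> 0  [called from locate_pivot, line 4]
  locate_pivot(7, 0) -> 0  [called from locate_pivot, line 4]
  locate_pivot(8, 0) -> 0  [called from trim_outliers, line 19]
  trim_outliers([8, 5, 7, 11, 5, 1, 1]) -> 0  [called from main, line 25]
Log origin:
  1: from main, line 24
  2: from trim_outliers, line 15
  3: from probe_limits, line 7
  4: from probe_limits, line 11
  5: from trim_outliers, line 18
  6: from main, line 26
A correct fix: line 4: replace `%` with `+`.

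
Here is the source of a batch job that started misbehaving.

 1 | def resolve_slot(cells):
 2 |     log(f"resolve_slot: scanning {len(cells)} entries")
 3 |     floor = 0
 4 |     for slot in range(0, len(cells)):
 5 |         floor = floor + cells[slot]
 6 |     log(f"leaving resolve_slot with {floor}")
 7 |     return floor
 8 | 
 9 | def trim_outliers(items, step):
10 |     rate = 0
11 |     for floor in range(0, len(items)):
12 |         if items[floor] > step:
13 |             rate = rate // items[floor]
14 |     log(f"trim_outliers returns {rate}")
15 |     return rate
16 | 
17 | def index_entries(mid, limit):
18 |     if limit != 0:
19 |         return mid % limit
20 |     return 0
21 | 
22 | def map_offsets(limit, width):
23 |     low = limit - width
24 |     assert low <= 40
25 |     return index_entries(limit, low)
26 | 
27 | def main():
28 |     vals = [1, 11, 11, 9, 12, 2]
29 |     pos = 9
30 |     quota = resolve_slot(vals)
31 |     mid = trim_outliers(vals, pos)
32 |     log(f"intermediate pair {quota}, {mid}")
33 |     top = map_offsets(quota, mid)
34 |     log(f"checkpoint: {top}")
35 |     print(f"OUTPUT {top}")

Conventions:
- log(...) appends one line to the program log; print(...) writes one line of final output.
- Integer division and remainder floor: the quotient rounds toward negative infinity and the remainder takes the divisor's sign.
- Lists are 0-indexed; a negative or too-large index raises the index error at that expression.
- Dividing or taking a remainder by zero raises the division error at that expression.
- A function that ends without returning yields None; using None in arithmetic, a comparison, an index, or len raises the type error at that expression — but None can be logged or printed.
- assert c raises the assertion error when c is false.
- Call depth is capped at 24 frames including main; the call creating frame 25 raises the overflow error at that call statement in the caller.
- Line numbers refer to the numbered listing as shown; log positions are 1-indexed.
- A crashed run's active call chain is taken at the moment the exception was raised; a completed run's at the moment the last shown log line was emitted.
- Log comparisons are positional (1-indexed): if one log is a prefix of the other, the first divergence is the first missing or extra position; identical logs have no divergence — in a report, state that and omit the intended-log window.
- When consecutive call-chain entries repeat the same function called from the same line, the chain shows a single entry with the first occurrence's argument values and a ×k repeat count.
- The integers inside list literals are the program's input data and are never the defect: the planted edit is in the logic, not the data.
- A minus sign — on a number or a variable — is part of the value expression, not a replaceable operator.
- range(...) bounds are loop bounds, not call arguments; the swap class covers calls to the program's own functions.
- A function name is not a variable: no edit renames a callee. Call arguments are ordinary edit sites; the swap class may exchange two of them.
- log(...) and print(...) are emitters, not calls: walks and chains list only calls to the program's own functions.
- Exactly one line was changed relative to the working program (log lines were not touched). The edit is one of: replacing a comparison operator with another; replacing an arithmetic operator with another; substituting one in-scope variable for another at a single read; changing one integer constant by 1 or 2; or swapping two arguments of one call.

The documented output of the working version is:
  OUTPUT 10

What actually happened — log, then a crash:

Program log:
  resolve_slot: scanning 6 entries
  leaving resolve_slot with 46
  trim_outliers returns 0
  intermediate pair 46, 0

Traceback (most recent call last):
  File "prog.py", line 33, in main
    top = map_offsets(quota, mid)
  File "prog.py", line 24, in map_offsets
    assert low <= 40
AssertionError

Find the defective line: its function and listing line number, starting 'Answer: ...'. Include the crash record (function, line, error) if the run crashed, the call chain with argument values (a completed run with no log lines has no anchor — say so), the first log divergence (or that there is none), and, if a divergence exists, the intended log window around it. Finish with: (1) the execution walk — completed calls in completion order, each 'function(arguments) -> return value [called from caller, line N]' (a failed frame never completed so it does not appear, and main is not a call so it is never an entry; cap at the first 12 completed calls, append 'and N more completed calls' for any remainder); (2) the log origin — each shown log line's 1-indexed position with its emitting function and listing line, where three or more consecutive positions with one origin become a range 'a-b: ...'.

Answer: the defect is in trim_outliers at line 13.
Key observation: The earliest visible damage is log position 3 — 'trim_outliers returns 0' rather than the intended 'trim_outliers returns 34'.
Crash: map_offsets, line 24, AssertionError.
Call chain: main -> map_offsets(46, 0) (called at line 33).
First divergence: position 3; shown 'trim_outliers returns 0' vs intended 'trim_outliers returns 34'.
Intended log window:
  1: resolve_slot: scanning 6 entries
  2: leaving resolve_slot with 46
  3: trim_outliers returns 34
  4: intermediate pair 46, 34
Execution walk:
  resolve_slot([1, 11, 11, 9, 12, 2]) -> 46  [called from main, line 30]
  trim_outliers([1, 11, 11, 9, 12, 2], 9) -> 0  [called from main, line 31]
Log origins:
  1: from resolve_slot, line 2
  2: from resolve_slot, line 6
  3: from trim_outliers, line 14
  4: from main, line 32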